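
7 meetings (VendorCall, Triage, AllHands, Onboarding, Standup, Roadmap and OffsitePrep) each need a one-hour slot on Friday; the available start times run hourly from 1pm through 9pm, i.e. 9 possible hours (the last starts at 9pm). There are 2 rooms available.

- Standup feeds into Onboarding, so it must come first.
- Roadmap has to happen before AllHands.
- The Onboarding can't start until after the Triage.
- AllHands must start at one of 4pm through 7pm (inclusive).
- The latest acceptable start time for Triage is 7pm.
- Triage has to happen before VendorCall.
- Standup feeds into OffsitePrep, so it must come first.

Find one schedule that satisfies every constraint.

Standup in 1pm; Roadmap in 3pm; Triage in 1pm; AllHands in 4pm; OffsitePrep in 3pm; Onboarding in 2pm; VendorCall in 2pm

Checking: Triage(1pm) before Onboarding(2pm); Standup(1pm) before Onboarding(2pm); Triage(1pm) before VendorCall(2pm); Standup(1pm) before OffsitePrep(3pm); Roadmap(3pm) before AllHands(4pm); AllHands=4pm in [4pm,7pm]; Triage=1pm in [1pm,7pm]; max 2 per hour (cap 2).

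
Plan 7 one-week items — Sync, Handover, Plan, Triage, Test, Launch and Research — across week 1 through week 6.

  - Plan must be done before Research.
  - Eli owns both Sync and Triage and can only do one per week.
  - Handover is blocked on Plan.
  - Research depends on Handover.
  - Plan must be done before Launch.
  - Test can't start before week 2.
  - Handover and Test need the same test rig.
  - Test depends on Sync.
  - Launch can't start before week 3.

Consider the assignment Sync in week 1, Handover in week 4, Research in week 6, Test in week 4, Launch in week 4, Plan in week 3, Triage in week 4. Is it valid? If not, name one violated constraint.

No. Handover and Test need the same test rig is not satisfied.

Test depends on Sync — holds.
Test can't start before week 2 — holds.
Eli owns both Sync and Triage and can only do one per week — holds.
Handover and Test need the same test rig — violated.
Research depends on Handover — holds.
Handover is blocked on Plan — holds.
Plan must be done before Research — holds.
Plan must be done before Launch — holds.
Launch can't start before week 3 — holds.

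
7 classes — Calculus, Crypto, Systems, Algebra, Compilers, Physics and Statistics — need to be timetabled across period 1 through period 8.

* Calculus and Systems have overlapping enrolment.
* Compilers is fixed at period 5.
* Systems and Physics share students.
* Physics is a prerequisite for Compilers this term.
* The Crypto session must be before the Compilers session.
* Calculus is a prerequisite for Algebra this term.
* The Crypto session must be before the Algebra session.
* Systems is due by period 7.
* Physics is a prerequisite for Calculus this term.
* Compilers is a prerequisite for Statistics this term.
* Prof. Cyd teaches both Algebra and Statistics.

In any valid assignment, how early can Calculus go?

period 2

Precedence pushes Calculus to at least period 2; downstream work caps Calculus at period 7.
Calculus at period 2 is achievable: Statistics in period 6, Algebra in period 3, Calculus in period 2, Physics in period 1, Compilers in period 5, Systems in period 3, Crypto in period 1.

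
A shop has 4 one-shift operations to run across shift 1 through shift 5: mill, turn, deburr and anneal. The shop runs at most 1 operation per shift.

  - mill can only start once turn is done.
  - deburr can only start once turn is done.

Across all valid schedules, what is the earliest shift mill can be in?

Precedence pushes mill to at least shift 2.
mill at shift 2 is achievable: anneal=shift 4; mill=shift 2; deburr=shift 3; turn=shift 1.

shift 2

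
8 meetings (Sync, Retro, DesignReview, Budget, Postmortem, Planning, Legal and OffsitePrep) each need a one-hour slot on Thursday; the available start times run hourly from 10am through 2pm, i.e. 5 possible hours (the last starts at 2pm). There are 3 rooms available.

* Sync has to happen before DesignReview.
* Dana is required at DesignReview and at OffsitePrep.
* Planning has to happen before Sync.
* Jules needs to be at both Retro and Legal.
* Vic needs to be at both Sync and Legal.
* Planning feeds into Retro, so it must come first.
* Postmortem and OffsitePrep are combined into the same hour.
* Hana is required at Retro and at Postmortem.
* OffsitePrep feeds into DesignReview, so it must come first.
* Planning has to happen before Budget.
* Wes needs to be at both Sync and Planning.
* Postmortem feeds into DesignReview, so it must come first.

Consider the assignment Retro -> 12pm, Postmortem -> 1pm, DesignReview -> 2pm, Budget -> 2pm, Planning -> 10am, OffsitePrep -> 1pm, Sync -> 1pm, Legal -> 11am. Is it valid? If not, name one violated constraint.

Wes needs to be at both Sync and Planning — holds.
Vic needs to be at both Sync and Legal — holds.
Jules needs to be at both Retro and Legal — holds.
Postmortem feeds into DesignReview, so it must come first — holds.
Hana is required at Retro and at Postmortem — holds.
Postmortem and OffsitePrep are combined into the same hour — holds.
There are 3 rooms available — holds.
Planning has to happen before Sync — holds.
Planning feeds into Retro, so it must come first — holds.
Dana is required at DesignReview and at OffsitePrep — holds.
Planning has to happen before Budget — holds.
OffsitePrep feeds into DesignReview, so it must come first — holds.
Sync has to happen before DesignReview — holds.

Valid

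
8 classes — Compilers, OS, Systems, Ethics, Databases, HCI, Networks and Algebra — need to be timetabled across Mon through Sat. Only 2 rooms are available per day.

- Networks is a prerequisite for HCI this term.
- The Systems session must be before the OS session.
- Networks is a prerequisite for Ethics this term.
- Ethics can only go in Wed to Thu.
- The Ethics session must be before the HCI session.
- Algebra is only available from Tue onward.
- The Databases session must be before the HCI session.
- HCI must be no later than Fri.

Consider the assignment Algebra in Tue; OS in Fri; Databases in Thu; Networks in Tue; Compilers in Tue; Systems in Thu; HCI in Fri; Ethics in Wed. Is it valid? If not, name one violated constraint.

Networks is a prerequisite for HCI this term — holds.
Networks is a prerequisite for Ethics this term — holds.
The Ethics session must be before the HCI session — holds.
HCI must be no later than Fri — holds.
The Databases session must be before the HCI session — holds.
Only 2 rooms are available per day — violated.
Algebra is only available from Tue onward — holds.
The Systems session must be before the OS session — holds.
Ethics can only go in Wed to Thu — holds.

Invalid. Only 2 rooms are available per day.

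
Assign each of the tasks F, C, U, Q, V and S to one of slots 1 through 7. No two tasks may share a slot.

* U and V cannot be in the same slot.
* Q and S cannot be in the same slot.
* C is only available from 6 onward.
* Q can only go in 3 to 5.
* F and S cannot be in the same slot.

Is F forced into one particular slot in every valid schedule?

No

F can be 1 (e.g. C in 6, F in 1, S in 5, U in 2, Q in 3, V in 4) or 2 (e.g. C -> 6; F -> 2; U -> 1; S -> 5; V -> 4; Q -> 3).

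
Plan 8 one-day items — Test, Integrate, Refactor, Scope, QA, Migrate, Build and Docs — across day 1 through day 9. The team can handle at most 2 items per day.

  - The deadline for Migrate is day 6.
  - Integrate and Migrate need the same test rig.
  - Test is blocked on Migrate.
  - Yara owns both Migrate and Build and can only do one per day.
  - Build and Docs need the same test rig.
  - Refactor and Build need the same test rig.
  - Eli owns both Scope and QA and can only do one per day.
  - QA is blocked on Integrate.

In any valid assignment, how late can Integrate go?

Downstream work caps Integrate at day 8.
Integrate at day 8 is achievable: Test=day 2; QA=day 9; Migrate=day 1; Refactor=day 1; Docs=day 4; Build=day 3; Scope=day 2; Integrate=day 8.

day 8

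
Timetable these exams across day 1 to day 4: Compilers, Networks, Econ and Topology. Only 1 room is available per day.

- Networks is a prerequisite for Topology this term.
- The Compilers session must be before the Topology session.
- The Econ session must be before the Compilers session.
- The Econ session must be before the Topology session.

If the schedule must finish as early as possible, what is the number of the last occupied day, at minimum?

The precedence chain requires at least 3 distinct days.
With at most 1 per day and 4 exams, at least 4 days are needed.
4 works (last occupied day: day 4): for example Networks in day 3; Topology in day 4; Compilers in day 2; Econ in day 1.

4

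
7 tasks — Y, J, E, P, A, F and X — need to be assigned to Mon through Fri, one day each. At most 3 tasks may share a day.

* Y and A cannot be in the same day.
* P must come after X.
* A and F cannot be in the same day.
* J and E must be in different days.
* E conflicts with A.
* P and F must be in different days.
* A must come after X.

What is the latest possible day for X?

Downstream work caps X at Thu.
X at Thu is achievable: J=Mon; E=Tue; F=Mon; P=Fri; X=Thu; A=Fri; Y=Mon.

Thu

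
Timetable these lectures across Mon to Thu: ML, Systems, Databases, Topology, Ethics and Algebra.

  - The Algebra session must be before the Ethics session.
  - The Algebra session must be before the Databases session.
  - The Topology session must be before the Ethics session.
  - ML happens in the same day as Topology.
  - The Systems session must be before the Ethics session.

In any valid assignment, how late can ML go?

ML must be in the same day as Topology, which can't be after Wed, so ML is at most Wed.
ML at Wed is achievable: ML=Wed, Databases=Tue, Ethics=Thu, Algebra=Mon, Topology=Wed, Systems=Mon.

Wed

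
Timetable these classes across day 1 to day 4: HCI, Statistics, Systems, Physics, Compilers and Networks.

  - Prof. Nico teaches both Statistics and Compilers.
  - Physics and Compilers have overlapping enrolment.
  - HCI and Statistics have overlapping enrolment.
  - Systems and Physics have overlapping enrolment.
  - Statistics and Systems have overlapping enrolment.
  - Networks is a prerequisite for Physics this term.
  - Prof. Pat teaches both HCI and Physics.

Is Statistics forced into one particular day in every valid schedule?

Statistics can be day 1 (e.g. HCI -> day 3; Physics -> day 2; Systems -> day 3; Networks -> day 1; Statistics -> day 1; Compilers -> day 3) or day 2 (e.g. HCI -> day 1; Systems -> day 1; Networks -> day 1; Statistics -> day 2; Compilers -> day 1; Physics -> day 2).

No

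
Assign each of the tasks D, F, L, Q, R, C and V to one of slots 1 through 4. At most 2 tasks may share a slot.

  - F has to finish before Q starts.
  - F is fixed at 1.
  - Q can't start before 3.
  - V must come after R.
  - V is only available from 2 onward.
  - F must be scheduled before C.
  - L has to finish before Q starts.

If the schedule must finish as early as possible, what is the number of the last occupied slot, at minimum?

The precedence chain requires at least 2 distinct slots.
With at most 2 per slot and 7 tasks, at least 4 slots are needed.
Q can't be placed before 3, so the schedule must run through at least slot 3.
4 works (last occupied slot: 4): for example Q in 3, R in 1, F in 1, L in 2, C in 3, V in 2, D in 4.

4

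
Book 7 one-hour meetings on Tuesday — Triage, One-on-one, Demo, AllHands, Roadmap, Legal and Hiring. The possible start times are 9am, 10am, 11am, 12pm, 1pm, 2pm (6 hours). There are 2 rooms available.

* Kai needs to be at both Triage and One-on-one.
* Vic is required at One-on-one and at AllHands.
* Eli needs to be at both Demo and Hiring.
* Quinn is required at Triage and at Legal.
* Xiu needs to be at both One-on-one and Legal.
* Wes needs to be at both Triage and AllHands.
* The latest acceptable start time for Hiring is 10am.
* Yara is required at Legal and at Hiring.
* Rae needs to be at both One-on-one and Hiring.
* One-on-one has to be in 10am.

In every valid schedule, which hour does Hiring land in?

Hiring's window is 9am–10am.
One-on-one is fixed at 10am, and Hiring can't share a hour with One-on-one.
So Hiring must be 9am.

9am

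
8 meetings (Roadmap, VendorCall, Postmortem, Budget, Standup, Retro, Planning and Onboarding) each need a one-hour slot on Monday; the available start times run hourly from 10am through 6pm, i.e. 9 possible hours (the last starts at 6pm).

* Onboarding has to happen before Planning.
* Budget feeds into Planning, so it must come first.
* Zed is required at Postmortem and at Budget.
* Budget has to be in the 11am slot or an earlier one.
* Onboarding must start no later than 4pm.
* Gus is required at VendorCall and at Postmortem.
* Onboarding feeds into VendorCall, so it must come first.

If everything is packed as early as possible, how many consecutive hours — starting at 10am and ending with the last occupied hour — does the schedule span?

3

The precedence chain requires at least 2 distinct hours.
Could 2 hours be enough, i.e. nothing placed later than 11am? No: Budget's window within 2 hours is {10am, 11am}; Onboarding's window within 2 hours is {10am, 11am}; Planning must come after Onboarding (at 10am or later) → {11am}; Onboarding must come before Planning (at 11am or earlier) → {10am}; Budget must come before Planning (at 11am or earlier) → {10am}; VendorCall must come after Onboarding (at 10am or later) → {11am}; Postmortem can't share with VendorCall (11am) → {10am}; Budget can't share with Postmortem (10am) → nothing is left.
So 2 hours is not enough.
3 works (last occupied hour: 12pm): for example Onboarding=10am; Standup=10am; Planning=11am; Retro=10am; Postmortem=12pm; Budget=10am; Roadmap=10am; VendorCall=11am.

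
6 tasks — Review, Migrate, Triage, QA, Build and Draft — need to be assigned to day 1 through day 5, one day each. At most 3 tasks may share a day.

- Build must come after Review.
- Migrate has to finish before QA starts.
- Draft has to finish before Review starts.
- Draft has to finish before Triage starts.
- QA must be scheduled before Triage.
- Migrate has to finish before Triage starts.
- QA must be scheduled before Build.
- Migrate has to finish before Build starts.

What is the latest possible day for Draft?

day 3

Downstream work caps Draft at day 3.
Draft at day 3 is achievable: Triage -> day 4; Draft -> day 3; Review -> day 4; Migrate -> day 1; Build -> day 5; QA -> day 2.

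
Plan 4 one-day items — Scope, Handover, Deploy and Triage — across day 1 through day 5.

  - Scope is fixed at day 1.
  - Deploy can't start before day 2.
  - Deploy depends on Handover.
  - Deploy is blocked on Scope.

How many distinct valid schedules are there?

Splitting on Handover: it can be day 1 (20), day 2 (15), day 3 (10), day 4 (5). Listing each branch's schedules as (Scope, Deploy, Triage) by day number:
Handover=day 1: (1,2,1) (1,2,2) (1,2,3) (1,2,4) (1,2,5) (1,3,1) (1,3,2) (1,3,3) (1,3,4) (1,3,5) (1,4,1) (1,4,2) (1,4,3) (1,4,4) (1,4,5) (1,5,1) (1,5,2) (1,5,3) (1,5,4) (1,5,5) — 20.
Handover=day 2: (1,3,1) (1,3,2) (1,3,3) (1,3,4) (1,3,5) (1,4,1) (1,4,2) (1,4,3) (1,4,4) (1,4,5) (1,5,1) (1,5,2) (1,5,3) (1,5,4) (1,5,5) — 15.
Handover=day 3: (1,4,1) (1,4,2) (1,4,3) (1,4,4) (1,4,5) (1,5,1) (1,5,2) (1,5,3) (1,5,4) (1,5,5) — 10.
Handover=day 4: (1,5,1) (1,5,2) (1,5,3) (1,5,4) (1,5,5) — 5.
Summing: 20 + 15 + 10 + 5 = 50.

50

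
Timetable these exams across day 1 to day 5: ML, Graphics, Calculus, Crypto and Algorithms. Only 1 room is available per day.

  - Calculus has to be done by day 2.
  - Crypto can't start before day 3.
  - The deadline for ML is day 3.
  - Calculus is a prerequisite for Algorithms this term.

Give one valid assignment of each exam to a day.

Graphics -> day 5; Calculus -> day 1; Algorithms -> day 4; Crypto -> day 3; ML -> day 2

Checking: Calculus(day 1) before Algorithms(day 4); ML=day 2 in [day 1,day 3]; Calculus=day 1 in [day 1,day 2]; Crypto=day 3 in [day 3,day 5]; max 1 per day (cap 1).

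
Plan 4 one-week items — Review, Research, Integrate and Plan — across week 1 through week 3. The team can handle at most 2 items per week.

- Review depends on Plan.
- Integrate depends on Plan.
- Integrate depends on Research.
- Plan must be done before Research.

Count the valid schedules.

2

Enumerating: Integrate=week 3, Plan=week 1, Research=week 2, Review=week 2 | Integrate in week 3, Research in week 2, Review in week 3, Plan in week 1.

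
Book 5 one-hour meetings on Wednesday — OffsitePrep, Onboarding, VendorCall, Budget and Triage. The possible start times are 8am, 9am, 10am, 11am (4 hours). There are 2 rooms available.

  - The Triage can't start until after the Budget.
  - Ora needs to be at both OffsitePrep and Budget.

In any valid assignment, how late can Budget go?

Downstream work caps Budget at 10am.
Budget at 10am is achievable: VendorCall=9am; Triage=11am; Onboarding=8am; Budget=10am; OffsitePrep=8am.

10am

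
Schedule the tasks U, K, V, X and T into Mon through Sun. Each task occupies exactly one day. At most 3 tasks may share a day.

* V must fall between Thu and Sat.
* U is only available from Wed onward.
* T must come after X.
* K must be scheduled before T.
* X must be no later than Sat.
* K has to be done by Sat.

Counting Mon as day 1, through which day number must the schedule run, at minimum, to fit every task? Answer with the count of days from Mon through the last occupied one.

4

The precedence chain requires at least 2 distinct days.
With at most 3 per day and 5 tasks, at least 2 days are needed.
V can't be placed before Thu — that is day 4 counting from Mon — so the schedule must run through at least 4 days.
4 works (last occupied day: Thu): for example K=Mon; V=Thu; X=Mon; U=Wed; T=Tue.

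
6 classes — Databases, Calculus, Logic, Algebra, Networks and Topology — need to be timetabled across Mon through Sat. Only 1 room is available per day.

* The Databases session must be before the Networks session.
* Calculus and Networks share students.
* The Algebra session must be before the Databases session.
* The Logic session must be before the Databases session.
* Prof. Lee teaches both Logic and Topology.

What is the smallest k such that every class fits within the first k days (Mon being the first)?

6

The precedence chain requires at least 3 distinct days.
With at most 1 per day and 6 classes, at least 6 days are needed.
6 works (last occupied day: Sat): for example Networks=Thu; Topology=Sat; Databases=Wed; Logic=Mon; Algebra=Tue; Calculus=Fri.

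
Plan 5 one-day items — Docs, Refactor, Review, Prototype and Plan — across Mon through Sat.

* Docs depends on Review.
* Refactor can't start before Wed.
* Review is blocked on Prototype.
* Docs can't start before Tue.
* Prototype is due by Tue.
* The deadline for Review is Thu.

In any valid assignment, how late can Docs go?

Sat

Docs is available from Tue; precedence pushes Docs to at least Wed.
Docs at Sat is achievable: Docs -> Sat; Plan -> Mon; Refactor -> Wed; Prototype -> Mon; Review -> Tue.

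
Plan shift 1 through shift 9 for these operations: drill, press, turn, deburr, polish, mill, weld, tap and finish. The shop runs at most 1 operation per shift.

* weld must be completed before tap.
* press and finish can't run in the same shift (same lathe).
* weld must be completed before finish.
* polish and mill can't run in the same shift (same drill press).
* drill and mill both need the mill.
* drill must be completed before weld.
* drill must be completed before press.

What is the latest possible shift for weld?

Precedence pushes weld to at least shift 2; downstream work caps weld at shift 8.
weld at shift 7 is achievable: weld in shift 7; tap in shift 8; finish in shift 9; mill in shift 6; turn in shift 3; deburr in shift 4; press in shift 2; polish in shift 5; drill in shift 1.
Nothing later works — the conflict and capacity constraints rule out every shift after shift 7.

shift 7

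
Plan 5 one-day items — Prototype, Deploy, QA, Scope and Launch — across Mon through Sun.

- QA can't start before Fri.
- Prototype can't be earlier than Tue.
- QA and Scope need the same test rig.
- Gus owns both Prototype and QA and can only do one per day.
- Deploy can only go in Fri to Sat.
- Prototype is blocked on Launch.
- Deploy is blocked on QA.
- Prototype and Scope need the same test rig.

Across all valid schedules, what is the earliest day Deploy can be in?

Sat

Deploy is available from Fri; precedence pushes Deploy to at least Sat; Deploy's own window allows nothing later than Sat.
Deploy at Sat is achievable: QA in Fri, Deploy in Sat, Launch in Mon, Prototype in Tue, Scope in Mon.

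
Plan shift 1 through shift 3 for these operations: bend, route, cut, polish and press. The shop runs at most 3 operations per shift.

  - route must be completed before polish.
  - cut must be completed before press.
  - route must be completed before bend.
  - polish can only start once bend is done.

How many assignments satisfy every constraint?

Enumerating: bend=shift 2, cut=shift 1, press=shift 2, polish=shift 3, route=shift 1 | polish=shift 3; route=shift 1; bend=shift 2; cut=shift 1; press=shift 3 | press -> shift 3; route -> shift 1; bend -> shift 2; cut -> shift 2; polish -> shift 3.

3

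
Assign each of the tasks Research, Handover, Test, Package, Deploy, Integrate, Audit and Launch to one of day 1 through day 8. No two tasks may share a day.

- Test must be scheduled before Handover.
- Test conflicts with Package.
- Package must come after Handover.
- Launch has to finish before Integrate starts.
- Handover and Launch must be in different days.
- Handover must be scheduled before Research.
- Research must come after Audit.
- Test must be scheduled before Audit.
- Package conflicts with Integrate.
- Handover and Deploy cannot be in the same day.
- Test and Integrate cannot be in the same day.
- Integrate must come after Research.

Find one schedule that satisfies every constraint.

Launch=day 5; Audit=day 3; Research=day 4; Deploy=day 8; Test=day 1; Package=day 7; Integrate=day 6; Handover=day 2

Checking: Research(day 4) before Integrate(day 6); Audit(day 3) before Research(day 4); Handover(day 2) before Research(day 4); Test(day 1) before Audit(day 3); Test(day 1) before Handover(day 2); Handover(day 2) before Package(day 7); Launch(day 5) before Integrate(day 6); Handover(day 2) != Launch(day 5); Handover(day 2) != Deploy(day 8); Package(day 7) != Integrate(day 6); Test(day 1) != Package(day 7); Test(day 1) != Integrate(day 6); max 1 per day (cap 1).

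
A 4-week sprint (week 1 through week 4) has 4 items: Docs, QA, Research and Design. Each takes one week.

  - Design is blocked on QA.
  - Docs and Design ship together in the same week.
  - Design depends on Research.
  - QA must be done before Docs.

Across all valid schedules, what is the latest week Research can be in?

week 3

Downstream work caps Research at week 3.
Research at week 3 is achievable: QA in week 1; Docs in week 4; Research in week 3; Design in week 4.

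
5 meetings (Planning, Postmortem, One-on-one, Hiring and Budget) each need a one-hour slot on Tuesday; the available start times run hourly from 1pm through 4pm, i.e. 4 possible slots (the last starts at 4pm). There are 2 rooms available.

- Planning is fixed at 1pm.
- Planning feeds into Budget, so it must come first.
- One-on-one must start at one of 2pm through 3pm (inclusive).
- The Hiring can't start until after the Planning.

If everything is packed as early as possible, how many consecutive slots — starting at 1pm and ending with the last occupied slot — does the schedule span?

3

The precedence chain requires at least 2 distinct slots.
With at most 2 per slot and 5 meetings, at least 3 slots are needed.
3 works (last occupied slot: 3pm): for example Postmortem=1pm, Planning=1pm, Budget=3pm, Hiring=2pm, One-on-one=2pm.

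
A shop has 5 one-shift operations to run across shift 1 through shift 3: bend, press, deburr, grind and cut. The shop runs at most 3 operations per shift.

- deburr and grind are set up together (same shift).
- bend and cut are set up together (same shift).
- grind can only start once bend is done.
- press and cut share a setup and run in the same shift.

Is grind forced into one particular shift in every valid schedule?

No

grind can be shift 2 (e.g. grind -> shift 2, cut -> shift 1, bend -> shift 1, press -> shift 1, deburr -> shift 2) or shift 3 (e.g. bend in shift 1, cut in shift 1, grind in shift 3, deburr in shift 3, press in shift 1).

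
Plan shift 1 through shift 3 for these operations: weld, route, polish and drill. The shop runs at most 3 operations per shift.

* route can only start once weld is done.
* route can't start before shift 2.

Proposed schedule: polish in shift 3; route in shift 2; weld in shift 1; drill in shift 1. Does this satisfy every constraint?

The shop runs at most 3 operations per shift — holds.
route can't start before shift 2 — holds.
route can only start once weld is done — holds.

Valid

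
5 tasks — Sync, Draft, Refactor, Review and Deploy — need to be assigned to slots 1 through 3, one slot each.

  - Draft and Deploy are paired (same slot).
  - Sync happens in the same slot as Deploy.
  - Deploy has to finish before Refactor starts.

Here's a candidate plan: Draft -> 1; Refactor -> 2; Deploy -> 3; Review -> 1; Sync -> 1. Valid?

No. Draft and Deploy are paired (same slot) is not satisfied.

Sync happens in the same slot as Deploy — violated.
Deploy has to finish before Refactor starts — violated.
Draft and Deploy are paired (same slot) — violated.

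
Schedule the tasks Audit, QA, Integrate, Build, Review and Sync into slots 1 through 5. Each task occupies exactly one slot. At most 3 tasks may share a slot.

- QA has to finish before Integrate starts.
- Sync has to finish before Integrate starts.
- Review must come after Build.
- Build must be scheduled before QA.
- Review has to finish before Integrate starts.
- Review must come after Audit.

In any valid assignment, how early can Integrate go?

3

Precedence pushes Integrate to at least 3.
Integrate at 3 is achievable: QA in 2, Build in 1, Sync in 1, Integrate in 3, Audit in 1, Review in 2.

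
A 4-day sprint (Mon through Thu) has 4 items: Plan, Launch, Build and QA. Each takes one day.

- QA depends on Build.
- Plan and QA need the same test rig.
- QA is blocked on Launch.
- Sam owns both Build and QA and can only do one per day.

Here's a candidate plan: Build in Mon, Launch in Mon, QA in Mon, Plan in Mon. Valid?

Invalid. Sam owns both Build and QA and can only do one per day.

QA depends on Build — violated.
Plan and QA need the same test rig — violated.
QA is blocked on Launch — violated.
Sam owns both Build and QA and can only do one per day — violated.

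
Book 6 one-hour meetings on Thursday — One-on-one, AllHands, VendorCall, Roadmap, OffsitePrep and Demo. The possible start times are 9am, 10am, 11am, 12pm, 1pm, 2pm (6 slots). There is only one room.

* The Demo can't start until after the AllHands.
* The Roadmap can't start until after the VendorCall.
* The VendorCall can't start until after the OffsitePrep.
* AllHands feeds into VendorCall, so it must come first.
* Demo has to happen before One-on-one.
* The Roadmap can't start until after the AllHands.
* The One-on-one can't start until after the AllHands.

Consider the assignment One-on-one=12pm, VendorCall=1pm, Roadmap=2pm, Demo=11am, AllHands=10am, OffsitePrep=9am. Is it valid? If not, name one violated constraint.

Valid

The Roadmap can't start until after the AllHands — holds.
Demo has to happen before One-on-one — holds.
The VendorCall can't start until after the OffsitePrep — holds.
The Roadmap can't start until after the VendorCall — holds.
The Demo can't start until after the AllHands — holds.
AllHands feeds into VendorCall, so it must come first — holds.
There is only one room — holds.
The One-on-one can't start until after the AllHands — holds.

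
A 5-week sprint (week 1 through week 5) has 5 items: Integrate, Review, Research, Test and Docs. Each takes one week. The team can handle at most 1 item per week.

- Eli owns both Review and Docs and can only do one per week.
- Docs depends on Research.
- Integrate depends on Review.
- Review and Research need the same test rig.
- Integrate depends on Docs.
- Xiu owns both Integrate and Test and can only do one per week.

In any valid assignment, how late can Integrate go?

Precedence pushes Integrate to at least week 3.
Integrate at week 5 is achievable: Test in week 4; Research in week 1; Docs in week 2; Review in week 3; Integrate in week 5.

week 5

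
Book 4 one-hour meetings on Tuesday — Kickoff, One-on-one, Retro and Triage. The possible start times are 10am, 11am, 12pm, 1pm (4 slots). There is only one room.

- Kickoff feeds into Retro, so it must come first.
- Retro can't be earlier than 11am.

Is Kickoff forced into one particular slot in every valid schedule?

No

Kickoff can be 10am (e.g. Triage -> 1pm; Retro -> 11am; Kickoff -> 10am; One-on-one -> 12pm) or 11am (e.g. One-on-one -> 10am; Retro -> 12pm; Triage -> 1pm; Kickoff -> 11am).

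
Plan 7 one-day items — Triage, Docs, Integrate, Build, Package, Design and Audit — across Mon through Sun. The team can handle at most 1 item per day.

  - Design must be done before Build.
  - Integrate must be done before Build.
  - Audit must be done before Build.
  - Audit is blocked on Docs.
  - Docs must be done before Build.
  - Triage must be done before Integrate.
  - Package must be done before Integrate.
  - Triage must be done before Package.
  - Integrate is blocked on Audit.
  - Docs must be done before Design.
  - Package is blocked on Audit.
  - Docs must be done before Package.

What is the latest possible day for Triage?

Downstream work caps Triage at Thu.
Triage at Thu is achievable: Integrate=Sat; Package=Fri; Audit=Tue; Triage=Thu; Build=Sun; Design=Wed; Docs=Mon.

Thu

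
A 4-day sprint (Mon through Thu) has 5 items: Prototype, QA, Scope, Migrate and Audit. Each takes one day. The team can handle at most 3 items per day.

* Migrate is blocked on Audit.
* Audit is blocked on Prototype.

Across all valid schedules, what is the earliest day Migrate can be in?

Wed

Precedence pushes Migrate to at least Wed.
Migrate at Wed is achievable: Scope=Mon, QA=Mon, Migrate=Wed, Prototype=Mon, Audit=Tue.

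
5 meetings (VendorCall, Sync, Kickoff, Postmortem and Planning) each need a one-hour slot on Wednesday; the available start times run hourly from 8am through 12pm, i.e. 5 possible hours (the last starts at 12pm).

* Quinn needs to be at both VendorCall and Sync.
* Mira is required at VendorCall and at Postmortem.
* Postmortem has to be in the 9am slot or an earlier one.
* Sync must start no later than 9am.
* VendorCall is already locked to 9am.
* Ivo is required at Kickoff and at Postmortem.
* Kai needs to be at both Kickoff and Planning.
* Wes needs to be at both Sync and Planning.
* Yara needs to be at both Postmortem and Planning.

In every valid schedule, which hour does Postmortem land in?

Postmortem's window is 8am–9am.
VendorCall is fixed at 9am, and Postmortem can't share a hour with VendorCall.
So Postmortem must be 8am.

8am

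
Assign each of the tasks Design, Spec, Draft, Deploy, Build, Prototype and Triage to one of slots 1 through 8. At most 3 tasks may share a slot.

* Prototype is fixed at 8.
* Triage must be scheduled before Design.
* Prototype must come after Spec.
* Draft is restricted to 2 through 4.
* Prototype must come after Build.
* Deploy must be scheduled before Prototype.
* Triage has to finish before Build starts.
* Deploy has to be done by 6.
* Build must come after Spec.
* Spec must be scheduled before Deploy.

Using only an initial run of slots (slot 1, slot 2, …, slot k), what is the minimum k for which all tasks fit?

The precedence chain requires at least 3 distinct slots.
With at most 3 per slot and 7 tasks, at least 3 slots are needed.
Prototype can't be placed before 8, so the schedule must run through at least slot 8.
8 works (last occupied slot: 8): for example Design -> 3; Triage -> 1; Deploy -> 2; Prototype -> 8; Draft -> 2; Spec -> 1; Build -> 2.

8 slots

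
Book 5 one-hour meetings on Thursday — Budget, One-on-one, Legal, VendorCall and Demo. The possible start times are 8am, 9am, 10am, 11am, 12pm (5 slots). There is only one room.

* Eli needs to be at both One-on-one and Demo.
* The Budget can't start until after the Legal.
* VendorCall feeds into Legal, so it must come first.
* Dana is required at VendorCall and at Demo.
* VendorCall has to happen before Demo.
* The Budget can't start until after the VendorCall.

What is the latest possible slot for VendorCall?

Downstream work caps VendorCall at 10am.
VendorCall at 9am is achievable: One-on-one -> 8am, Budget -> 11am, Demo -> 12pm, Legal -> 10am, VendorCall -> 9am.
Nothing later works — the conflict and capacity constraints rule out every slot after 9am.

9am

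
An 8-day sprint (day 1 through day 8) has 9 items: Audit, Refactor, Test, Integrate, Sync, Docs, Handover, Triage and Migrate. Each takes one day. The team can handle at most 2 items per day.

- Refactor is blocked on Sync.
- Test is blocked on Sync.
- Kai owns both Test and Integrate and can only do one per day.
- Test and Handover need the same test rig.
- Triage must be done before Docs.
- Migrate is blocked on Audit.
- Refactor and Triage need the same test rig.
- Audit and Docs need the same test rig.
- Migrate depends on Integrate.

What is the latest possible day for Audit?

Downstream work caps Audit at day 7.
Audit at day 7 is achievable: Test=day 2; Triage=day 3; Sync=day 1; Docs=day 4; Integrate=day 1; Handover=day 3; Migrate=day 8; Audit=day 7; Refactor=day 2.

day 7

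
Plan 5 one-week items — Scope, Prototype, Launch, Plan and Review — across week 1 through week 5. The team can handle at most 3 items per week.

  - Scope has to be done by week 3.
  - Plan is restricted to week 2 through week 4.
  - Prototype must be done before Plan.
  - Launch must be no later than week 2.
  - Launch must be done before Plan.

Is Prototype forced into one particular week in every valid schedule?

No

Prototype can be week 1 (e.g. Scope=week 1; Review=week 2; Prototype=week 1; Launch=week 1; Plan=week 2) or week 2 (e.g. Plan -> week 3; Prototype -> week 2; Review -> week 1; Launch -> week 1; Scope -> week 1).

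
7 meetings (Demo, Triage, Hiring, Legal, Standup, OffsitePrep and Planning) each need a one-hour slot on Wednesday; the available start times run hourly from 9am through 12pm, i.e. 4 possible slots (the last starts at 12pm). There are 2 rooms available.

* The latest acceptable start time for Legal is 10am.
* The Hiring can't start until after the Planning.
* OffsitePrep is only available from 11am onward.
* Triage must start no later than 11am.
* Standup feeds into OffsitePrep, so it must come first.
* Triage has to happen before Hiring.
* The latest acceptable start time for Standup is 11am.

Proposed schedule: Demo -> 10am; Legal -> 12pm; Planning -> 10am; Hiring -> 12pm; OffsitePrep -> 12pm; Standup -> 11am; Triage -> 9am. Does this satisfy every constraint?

The latest acceptable start time for Standup is 11am — holds.
The Hiring can't start until after the Planning — holds.
The latest acceptable start time for Legal is 10am — violated.
OffsitePrep is only available from 11am onward — holds.
There are 2 rooms available — violated.
Triage must start no later than 11am — holds.
Triage has to happen before Hiring — holds.
Standup feeds into OffsitePrep, so it must come first — holds.

No. The latest acceptable start time for Legal is 10am is not satisfied.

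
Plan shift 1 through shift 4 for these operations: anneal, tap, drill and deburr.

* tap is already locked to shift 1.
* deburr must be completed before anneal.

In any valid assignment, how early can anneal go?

Precedence pushes anneal to at least shift 2.
anneal at shift 2 is achievable: anneal in shift 2; drill in shift 1; tap in shift 1; deburr in shift 1.

shift 2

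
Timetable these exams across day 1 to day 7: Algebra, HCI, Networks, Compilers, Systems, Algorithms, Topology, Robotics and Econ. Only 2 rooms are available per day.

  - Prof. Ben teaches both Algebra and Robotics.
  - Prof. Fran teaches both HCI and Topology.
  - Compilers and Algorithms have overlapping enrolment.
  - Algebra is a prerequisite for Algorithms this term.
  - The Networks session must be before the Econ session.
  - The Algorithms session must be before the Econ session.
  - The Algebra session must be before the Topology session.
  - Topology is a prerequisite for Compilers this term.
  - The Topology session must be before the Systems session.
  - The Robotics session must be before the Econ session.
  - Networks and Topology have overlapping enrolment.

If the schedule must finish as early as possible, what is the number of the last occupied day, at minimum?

day 5

The precedence chain requires at least 3 distinct days.
With at most 2 per day and 9 exams, at least 5 days are needed.
5 works (last occupied day: day 5): for example Algebra -> day 1; Econ -> day 4; Systems -> day 4; Networks -> day 1; Topology -> day 2; Compilers -> day 3; HCI -> day 5; Algorithms -> day 2; Robotics -> day 3.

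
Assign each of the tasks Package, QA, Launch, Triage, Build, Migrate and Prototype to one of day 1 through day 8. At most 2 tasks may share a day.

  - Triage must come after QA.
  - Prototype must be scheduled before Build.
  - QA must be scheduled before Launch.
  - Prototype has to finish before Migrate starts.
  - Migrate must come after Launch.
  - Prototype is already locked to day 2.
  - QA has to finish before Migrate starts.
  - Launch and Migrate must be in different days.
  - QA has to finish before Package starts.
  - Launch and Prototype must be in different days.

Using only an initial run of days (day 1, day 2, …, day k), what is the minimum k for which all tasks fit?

The precedence chain requires at least 3 distinct days.
With at most 2 per day and 7 tasks, at least 4 days are needed.
4 works (last occupied day: day 4): for example Launch -> day 3, Triage -> day 3, Migrate -> day 4, Build -> day 4, Prototype -> day 2, Package -> day 2, QA -> day 1.

4 days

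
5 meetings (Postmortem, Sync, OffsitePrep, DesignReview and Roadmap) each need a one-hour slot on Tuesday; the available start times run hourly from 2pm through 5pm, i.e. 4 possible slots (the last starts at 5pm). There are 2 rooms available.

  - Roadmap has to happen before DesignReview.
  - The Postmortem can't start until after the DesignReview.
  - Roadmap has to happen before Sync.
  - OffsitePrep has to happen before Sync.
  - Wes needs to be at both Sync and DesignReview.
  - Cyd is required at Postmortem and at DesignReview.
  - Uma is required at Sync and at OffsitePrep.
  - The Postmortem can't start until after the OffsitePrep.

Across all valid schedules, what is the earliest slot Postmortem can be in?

Precedence pushes Postmortem to at least 4pm.
Postmortem at 4pm is achievable: Sync in 4pm, OffsitePrep in 2pm, Roadmap in 2pm, Postmortem in 4pm, DesignReview in 3pm.

4pm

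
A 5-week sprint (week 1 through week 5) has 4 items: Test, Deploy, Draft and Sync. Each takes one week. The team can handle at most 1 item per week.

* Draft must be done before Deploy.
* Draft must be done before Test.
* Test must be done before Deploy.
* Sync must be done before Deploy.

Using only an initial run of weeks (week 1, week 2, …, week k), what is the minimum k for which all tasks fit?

The precedence chain requires at least 3 distinct weeks.
With at most 1 per week and 4 tasks, at least 4 weeks are needed.
4 works (last occupied week: week 4): for example Test in week 2, Deploy in week 4, Draft in week 1, Sync in week 3.

4 weeks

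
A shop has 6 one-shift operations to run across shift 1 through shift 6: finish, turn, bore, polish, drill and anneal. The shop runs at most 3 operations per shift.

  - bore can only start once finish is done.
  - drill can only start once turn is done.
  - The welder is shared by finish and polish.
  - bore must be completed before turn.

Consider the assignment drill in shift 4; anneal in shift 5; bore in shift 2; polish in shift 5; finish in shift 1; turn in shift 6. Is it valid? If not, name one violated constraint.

bore can only start once finish is done — holds.
The shop runs at most 3 operations per shift — holds.
bore must be completed before turn — holds.
drill can only start once turn is done — violated.
The welder is shared by finish and polish — holds.

No — it violates: drill can only start once turn is done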